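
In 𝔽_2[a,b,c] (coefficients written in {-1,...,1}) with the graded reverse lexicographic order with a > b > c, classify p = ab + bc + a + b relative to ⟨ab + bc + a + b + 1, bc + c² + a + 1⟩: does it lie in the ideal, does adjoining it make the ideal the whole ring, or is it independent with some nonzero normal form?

Adjoining ab + bc + a + b makes the ideal the whole ring: the system is inconsistent.

First compute the reduced Gröbner basis of I by Buchberger's algorithm.
f_1 = ab + bc + a + b + 1, LT = ab.
f_2 = bc + c² + a + 1, LT = bc.

S(f_1,f_2): lcm = abc. S = ac² + bc² + a² + ac + bc + a + c.
  leading term ac²: no divisor's leading term divides it; move ac² to the remainder.
  leading term bc²: subtract (c)·f_2 from bc² + a² + ac + bc + a + c → c³ + a² + bc + a
  leading term c³: no divisor's leading term divides it; move c³ to the remainder.
  leading term a²: no divisor's leading term divides it; move a² to the remainder.
  leading term bc: subtract (1)·f_2 from bc + a → c² + 1
  leading term c²: no divisor's leading term divides it; move c² to the remainder.
  leading term 1: no divisor's leading term divides it; move 1 to the remainder.
  remainder ac² + c³ + a² + c² + 1 ≠ 0; add h_3 = ac² + c³ + a² + c² + 1 to the basis.

The other S-polynomials (S(f_1,h_3), S(f_2,h_3)) all reduce to 0 modulo the current basis, so we have a Gröbner basis.
Inter-reduce: drop elements whose leading term is divisible by another's, tail-reduce, and make monic.
Reduced Gröbner basis: {ac² + c³ + a² + c² + 1, ab + c² + b, bc + c² + a + 1}.
Label its elements g_1 = ac² + c³ + a² + c² + 1, g_2 = ab + c² + b, g_3 = bc + c² + a + 1.

Reduce p = ab + bc + a + b modulo G:
  leading term ab: subtract (1)·g_2 from ab + bc + a + b → bc + c² + a
  leading term bc: subtract (1)·g_3 from bc + c² + a → 1
  leading term 1: no divisor's leading term divides it; move 1 to the remainder.
  normal form = 1.
The normal form is nonzero, so p ∉ I. Since p minus its normal form lies in I, I + (p) = I + (r) where r = 1; decide whether this ideal is the whole ring.
Here r = 1 is a nonzero constant, hence a unit: 1 ∈ I + (p), the Gröbner basis of I + (p) is {1}, and the enlarged system has no common solution — adjoining p is inconsistent.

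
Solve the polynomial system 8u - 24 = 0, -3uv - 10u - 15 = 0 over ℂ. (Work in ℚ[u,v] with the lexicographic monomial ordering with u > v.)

Compute a lex Gröbner basis by Buchberger's algorithm.
f_1 = 8u - 24, LT = u.
f_2 = -3uv - 10u - 15, LT = uv.

S(f_1,f_2): lcm = uv. S = -10/3u - 3v - 5.
  leading term u: subtract (-5/12)·f_1 from -10/3u - 3v - 5 → -3v - 15
  leading term v: no divisor's leading term divides it; move -3v to the remainder.
  leading term 1: no divisor's leading term divides it; move -15 to the remainder.
  remainder -3v - 15 ≠ 0; add h_3 = -3v - 15 to the basis.

S(f_1,h_3): leading monomials are coprime, so the S-polynomial reduces to 0 (Buchberger's first criterion).
S(f_2,h_3): lcm = uv. S = -5/3u + 5.
  leading term u: subtract (-5/24)·f_1 from -5/3u + 5 → 0
  remainder 0.

Every S-polynomial of the final basis reduces to 0, so we have a Gröbner basis.
Inter-reduce: drop elements whose leading term is divisible by another's, tail-reduce, and make monic.
Reduced Gröbner basis: {u - 3, v + 5}.

From the last basis element, v + 5 = 0, so v takes values in {-5}. Each choice, substituted upward through the basis, yields the corresponding point(s) of the solution set.
  v = -5: the earlier basis element becomes u - 3 = 0, giving u = 3 — point (3, -5).
This is the nonlinear analogue of row-reducing a linear system.

{(3, -5)}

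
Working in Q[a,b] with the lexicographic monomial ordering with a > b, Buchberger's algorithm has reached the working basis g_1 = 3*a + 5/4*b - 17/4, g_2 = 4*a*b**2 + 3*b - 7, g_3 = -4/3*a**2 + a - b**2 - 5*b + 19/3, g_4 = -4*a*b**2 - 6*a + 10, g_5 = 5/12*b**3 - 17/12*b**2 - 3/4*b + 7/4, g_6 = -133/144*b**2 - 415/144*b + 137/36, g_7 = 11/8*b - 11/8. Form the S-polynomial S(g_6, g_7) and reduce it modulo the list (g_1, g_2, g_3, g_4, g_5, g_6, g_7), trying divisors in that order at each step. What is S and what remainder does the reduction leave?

S(g_6, g_7) = 548/133*b - 548/133; remainder on division = 0.

lcm(LM(g_6), LM(g_7)) = b**2.
S = (lcm/LT(g_6))·g_6 − (lcm/LT(g_7))·g_7 = 548/133*b - 548/133.
Reduce S modulo (g_1, g_2, g_3, g_4, g_5, g_6, g_7) in that order:
  leading term b: subtract (4384/1463)·g_7 from 548/133*b - 548/133 → 0
The remainder is 0, so this S-polynomial contributes no new basis element.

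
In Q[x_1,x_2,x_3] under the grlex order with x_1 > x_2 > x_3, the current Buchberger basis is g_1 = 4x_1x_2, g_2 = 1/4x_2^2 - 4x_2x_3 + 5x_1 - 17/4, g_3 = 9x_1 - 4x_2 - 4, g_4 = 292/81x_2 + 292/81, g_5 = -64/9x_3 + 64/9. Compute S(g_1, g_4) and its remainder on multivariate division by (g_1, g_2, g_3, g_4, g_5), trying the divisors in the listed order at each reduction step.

lcm(LM(g_1), LM(g_4)) = x_1x_2.
S = (lcm/LT(g_1))·g_1 − (lcm/LT(g_4))·g_4 = -x_1.
Reduce S modulo (g_1, g_2, g_3, g_4, g_5) in that order:
  leading term x_1: subtract (-1/9)·g_3 from -x_1 → -4/9x_2 - 4/9
  leading term x_2: subtract (-9/73)·g_4 from -4/9x_2 - 4/9 → 0
The remainder is 0, so this S-polynomial contributes no new basis element.

S(g_1, g_4) = -x_1; remainder on division = 0.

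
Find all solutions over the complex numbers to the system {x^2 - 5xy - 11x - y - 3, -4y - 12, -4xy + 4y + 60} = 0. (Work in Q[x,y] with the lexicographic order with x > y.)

Compute a lex Gröbner basis by Buchberger's algorithm.
f_1 = x^2 - 5xy - 11x - y - 3, LT = x^2.
f_2 = -4y - 12, LT = y.
f_3 = -4xy + 4y + 60, LT = xy.

S(f_2,f_3): lcm = xy. S = 3x + y + 15.
  leading term x: no divisor's leading term divides it; move 3x to the remainder.
  leading term y: subtract (-1/4)·f_2 from y + 15 → 12
  leading term 1: no divisor's leading term divides it; move 12 to the remainder.
  remainder 3x + 12 ≠ 0; add h_4 = 3x + 12 to the basis.

The other S-polynomials (S(f_1,f_2), S(f_1,f_3), S(f_1,h_4), S(f_2,h_4), S(f_3,h_4)) all reduce to 0 modulo the current basis, so we have a Gröbner basis.
Inter-reduce: drop elements whose leading term is divisible by another's, tail-reduce, and make monic.
Reduced Gröbner basis: {x + 4, y + 3}.

Elimination: the polynomial y + 3 lies in the elimination ideal for y, so y ∈ {-3}. For each such y, the remaining basis elements (now univariate) give the rest of the solution.
  y = -3: the earlier basis element becomes x + 4 = 0, giving x = -4 — point (-4, -3).
Substituting each solution back into the original system confirms all equations vanish.

{(-4, -3)}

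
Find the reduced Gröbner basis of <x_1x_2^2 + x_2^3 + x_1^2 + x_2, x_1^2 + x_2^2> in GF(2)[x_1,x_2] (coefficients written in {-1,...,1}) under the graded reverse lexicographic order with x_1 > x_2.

f_1 = x_1x_2^2 + x_2^3 + x_1^2 + x_2, LT = x_1x_2^2.
f_2 = x_1^2 + x_2^2, LT = x_1^2.

S(f_1,f_2): lcm = x_1^2x_2^2. S = x_1x_2^3 + x_2^4 + x_1^3 + x_1x_2.
  leading term x_1x_2^3: subtract (x_2)·f_1 from x_1x_2^3 + x_2^4 + x_1^3 + x_1x_2 → x_1^3 + x_1^2x_2 + x_1x_2 + x_2^2
  leading term x_1^3: subtract (x_1)·f_2 from x_1^3 + x_1^2x_2 + x_1x_2 + x_2^2 → x_1^2x_2 + x_1x_2^2 + x_1x_2 + x_2^2
  leading term x_1^2x_2: subtract (x_2)·f_2 from x_1^2x_2 + x_1x_2^2 + x_1x_2 + x_2^2 → x_1x_2^2 + x_2^3 + x_1x_2 + x_2^2
  leading term x_1x_2^2: subtract (1)·f_1 from x_1x_2^2 + x_2^3 + x_1x_2 + x_2^2 → x_1^2 + x_1x_2 + x_2^2 + x_2
  leading term x_1^2: subtract (1)·f_2 from x_1^2 + x_1x_2 + x_2^2 + x_2 → x_1x_2 + x_2
  leading term x_1x_2: no divisor's leading term divides it; move x_1x_2 to the remainder.
  leading term x_2: no divisor's leading term divides it; move x_2 to the remainder.
  remainder x_1x_2 + x_2 ≠ 0; add g_3 = x_1x_2 + x_2 to the basis.

S(f_1,g_3): lcm = x_1x_2^2. S = x_2^3 + x_1^2 + x_2^2 + x_2.
  leading term x_2^3: no divisor's leading term divides it; move x_2^3 to the remainder.
  leading term x_1^2: subtract (1)·f_2 from x_1^2 + x_2^2 + x_2 → x_2
  leading term x_2: no divisor's leading term divides it; move x_2 to the remainder.
  remainder x_2^3 + x_2 ≠ 0; add g_4 = x_2^3 + x_2 to the basis.

The other S-polynomials (S(f_2,g_3), S(f_1,g_4), S(f_2,g_4), S(g_3,g_4)) all reduce to 0 modulo the current basis, so we have a Gröbner basis.
Inter-reduce: drop elements whose leading term is divisible by another's, tail-reduce, and make monic.

G = {x_2^3 + x_2, x_1^2 + x_2^2, x_1x_2 + x_2}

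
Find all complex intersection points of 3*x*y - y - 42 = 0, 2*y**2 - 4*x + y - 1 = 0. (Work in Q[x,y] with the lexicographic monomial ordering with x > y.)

Compute a lex Gröbner basis by Buchberger's algorithm.
f_1 = 3*x*y - y - 42, LT = x*y.
f_2 = -4*x + 2*y**2 + y - 1, LT = x.

S(f_1,f_2): lcm = x*y. S = 1/2*y**3 + 1/4*y**2 - 7/12*y - 14.
  leading term y**3: no divisor's leading term divides it; move 1/2*y**3 to the remainder.
  leading term y**2: no divisor's leading term divides it; move 1/4*y**2 to the remainder.
  leading term y: no divisor's leading term divides it; move -7/12*y to the remainder.
  leading term 1: no divisor's leading term divides it; move -14 to the remainder.
  remainder 1/2*y**3 + 1/4*y**2 - 7/12*y - 14 ≠ 0; add h_3 = 1/2*y**3 + 1/4*y**2 - 7/12*y - 14 to the basis.

The other S-polynomials (S(f_1,h_3), S(f_2,h_3)) all reduce to 0 modulo the current basis, so we have a Gröbner basis.
Inter-reduce: drop elements whose leading term is divisible by another's, tail-reduce, and make monic.
Reduced Gröbner basis: {x - 1/2*y**2 - 1/4*y + 1/4, y**3 + 1/2*y**2 - 7/6*y - 28}.

A lex Gröbner basis eliminates variables successively. Here y**3 + 1/2*y**2 - 7/6*y - 28 depends only on y, with roots {3, -7/4 - sqrt(903)*I/12, -7/4 + sqrt(903)*I/12}; lifting each root through the earlier basis elements recovers the full solutions.
  y = 3: the earlier basis element becomes x - 5 = 0, giving x = 5 — point (5, 3).
  y = -7/4 - sqrt(903)*I/12: the earlier basis element becomes x + 55/24 - sqrt(903)*I/8 = 0, giving x = -55/24 + sqrt(903)*I/8 — point (-55/24 + sqrt(903)*I/8, -7/4 - sqrt(903)*I/12).
  y = -7/4 + sqrt(903)*I/12: the earlier basis element becomes x + 55/24 + sqrt(903)*I/8 = 0, giving x = -55/24 - sqrt(903)*I/8 — point (-55/24 - sqrt(903)*I/8, -7/4 + sqrt(903)*I/12).
Zero-dimensionality of the ideal guarantees finitely many solutions over ℂ.

{(5, 3), (-55/24 + sqrt(903)*I/8, -7/4 - sqrt(903)*I/12), (-55/24 - sqrt(903)*I/8, -7/4 + sqrt(903)*I/12)}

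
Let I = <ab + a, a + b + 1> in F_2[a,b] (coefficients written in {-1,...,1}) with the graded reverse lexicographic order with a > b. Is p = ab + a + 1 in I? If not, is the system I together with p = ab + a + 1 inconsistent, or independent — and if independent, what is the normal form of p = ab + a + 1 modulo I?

First compute the reduced Gröbner basis of I by Buchberger's algorithm.
f_1 = ab + a, LT = ab.
f_2 = a + b + 1, LT = a.

S(f_1,f_2): lcm = ab. S = b^2 + a + b.
  leading term b^2: no divisor's leading term divides it; move b^2 to the remainder.
  leading term a: subtract (1)·f_2 from a + b → 1
  leading term 1: no divisor's leading term divides it; move 1 to the remainder.
  remainder b^2 + 1 ≠ 0; add h_3 = b^2 + 1 to the basis.

The other S-polynomials (S(f_1,h_3), S(f_2,h_3)) all reduce to 0 modulo the current basis, so we have a Gröbner basis.
Inter-reduce: drop elements whose leading term is divisible by another's, tail-reduce, and make monic.
Reduced Gröbner basis: {b^2 + 1, a + b + 1}.
Label its elements g_1 = b^2 + 1, g_2 = a + b + 1.

Reduce p = ab + a + 1 modulo G:
  leading term ab: subtract (b)·g_2 from ab + a + 1 → b^2 + a + b + 1
  leading term b^2: subtract (1)·g_1 from b^2 + a + b + 1 → a + b
  leading term a: subtract (1)·g_2 from a + b → 1
  leading term 1: no divisor's leading term divides it; move 1 to the remainder.
  normal form = 1.
The normal form is nonzero, so p ∉ I. Since p minus its normal form lies in I, I + (p) = I + (r) where r = 1; decide whether this ideal is the whole ring.
Here r = 1 is a nonzero constant, hence a unit: 1 ∈ I + (p), the Gröbner basis of I + (p) is {1}, and the enlarged system has no common solution — adjoining p is inconsistent.

Adjoining ab + a + 1 makes the ideal the whole ring: the system is inconsistent.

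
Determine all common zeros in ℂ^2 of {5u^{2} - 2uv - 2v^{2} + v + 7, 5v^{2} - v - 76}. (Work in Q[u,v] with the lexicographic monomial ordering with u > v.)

{(-19/25 + sqrt(3571)/25, -19/5), (-sqrt(3571)/25 - 19/25, -19/5), (-7/5, 4), (3, 4)}

Compute a lex Gröbner basis by Buchberger's algorithm.
f_1 = 5u^{2} - 2uv - 2v^{2} + v + 7, LT = u^{2}.
f_2 = 5v^{2} - v - 76, LT = v^{2}.

The S-polynomials (S(f_1,f_2)) all reduce to 0 modulo the current basis, so we have a Gröbner basis.
Inter-reduce: drop elements whose leading term is divisible by another's, tail-reduce, and make monic.
Reduced Gröbner basis: {u^{2} - \tfrac{2}{5}uv + \tfrac{3}{25}v - \tfrac{117}{25}, v^{2} - \tfrac{1}{5}v - \tfrac{76}{5}}.

Since the basis is lex-ordered, v^{2} - \tfrac{1}{5}v - \tfrac{76}{5} is univariate in v. Its roots are {-19/5, 4}. Back-substituting each root into the other basis elements fixes the other coordinates.
  v = -19/5: the earlier basis element becomes u^{2} + \tfrac{38}{25}u - \tfrac{642}{125} = 0, giving u = -19/25 + sqrt(3571)/25, -sqrt(3571)/25 - 19/25 — points (-19/25 + sqrt(3571)/25, -19/5), (-sqrt(3571)/25 - 19/25, -19/5).
  v = 4: the earlier basis element becomes u^{2} - \tfrac{8}{5}u - \tfrac{21}{5} = 0, giving u = -7/5, 3 — points (-7/5, 4), (3, 4).
Each listed point satisfies every original equation (direct substitution).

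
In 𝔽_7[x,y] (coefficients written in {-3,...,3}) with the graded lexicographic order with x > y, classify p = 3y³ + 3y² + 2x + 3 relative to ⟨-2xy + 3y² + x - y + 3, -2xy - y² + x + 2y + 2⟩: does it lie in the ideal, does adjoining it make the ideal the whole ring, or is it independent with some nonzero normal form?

First compute the reduced Gröbner basis of I by Buchberger's algorithm.
f_1 = -2xy + 3y² + x - y + 3, LT = xy.
f_2 = -2xy - y² + x + 2y + 2, LT = xy.

S(f_1,f_2): lcm = xy. S = -2y² - 2y + 3.
  reduce S modulo (f_1, f_2):
  remainder -2y² - 2y + 3 ≠ 0; add h_3 = -2y² - 2y + 3 to the basis.

S(f_1,h_3): lcm = xy². S = 2y³ + 2xy - 3y² - 2x + 2y.
  reduce S modulo (f_1, f_2, h_3):
  remainder -x - y ≠ 0; add h_4 = -x - y to the basis.

The other S-polynomials (S(f_2,h_3), S(f_1,h_4), S(f_2,h_4), S(h_3,h_4)) all reduce to 0 modulo the current basis, so we have a Gröbner basis.
Inter-reduce: drop elements whose leading term is divisible by another's, tail-reduce, and make monic.
Reduced Gröbner basis: {y² + y + 2, x + y}.
Label its elements g_1 = y² + y + 2, g_2 = x + y.

Reduce p = 3y³ + 3y² + 2x + 3 modulo G:
  leading term y³: subtract (3y)·g_1 from 3y³ + 3y² + 2x + 3 → 2x + y + 3
  leading term x: subtract (2)·g_2 from 2x + y + 3 → -y + 3
  leading term y: no divisor's leading term divides it; move -y to the remainder.
  leading term 1: no divisor's leading term divides it; move 3 to the remainder.
  normal form = -y + 3.
The normal form is nonzero, so p ∉ I. Since p minus its normal form lies in I, I + (p) = I + (r) where r = -y + 3; decide whether this ideal is the whole ring.
Run Buchberger on G together with r (pairs among the g_i already reduce to 0 since G is a Gröbner basis):
g_1 = y² + y + 2, LT = y².
g_2 = x + y, LT = x.
r = -y + 3, LT = y.

The S-polynomials (S(g_1,g_2), S(g_1,r), S(g_2,r)) all reduce to 0 modulo the current basis, so we have a Gröbner basis.
Inter-reduce: drop elements whose leading term is divisible by another's, tail-reduce, and make monic.
Reduced Gröbner basis: {x + 3, y - 3}.
The reduced Gröbner basis of I + (p) is {x + 3, y - 3} ≠ {1}, a proper ideal, so the enlarged system stays consistent: p is independent of I, with normal form -y + 3.

Ideal membership is decidable via reduction modulo a Gröbner basis.

3y³ + 3y² + 2x + 3 is independent of I; its normal form modulo I is -y + 3.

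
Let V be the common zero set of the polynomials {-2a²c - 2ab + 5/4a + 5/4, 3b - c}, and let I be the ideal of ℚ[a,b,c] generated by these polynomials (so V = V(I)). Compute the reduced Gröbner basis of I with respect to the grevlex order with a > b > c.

f_1 = -2a²c - 2ab + 5/4a + 5/4, LT = a²c.
f_2 = 3b - c, LT = b.

The S-polynomials (S(f_1,f_2)) all reduce to 0 modulo the current basis, so we have a Gröbner basis.

G = {a²c + ⅓ac - ⅝a - ⅝, b - ⅓c}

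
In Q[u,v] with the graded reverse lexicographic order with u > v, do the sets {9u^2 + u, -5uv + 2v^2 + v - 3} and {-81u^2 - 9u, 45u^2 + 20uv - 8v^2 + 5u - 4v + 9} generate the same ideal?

No, the ideals differ.

Equality of ideals is decidable: compute both reduced Gröbner bases (unique for the ordering) and check whether they agree.
Buchberger on the first generating set:
f_1 = 9u^2 + u, LT = u^2.
f_2 = -5uv + 2v^2 + v - 3, LT = uv.

S(f_1,f_2): lcm = u^2v. S = 2/5uv^2 + 14/45uv - 3/5u.
  reduce S modulo (f_1, f_2):
  remainder 4/25v^3 + 46/225v^2 - 3/5u - 8/45v - 14/75 ≠ 0; add g_3 = 4/25v^3 + 46/225v^2 - 3/5u - 8/45v - 14/75 to the basis.

The other S-polynomials (S(f_1,g_3), S(f_2,g_3)) all reduce to 0 modulo the current basis, so we have a Gröbner basis.
Inter-reduce: drop elements whose leading term is divisible by another's, tail-reduce, and make monic.
Reduced Gröbner basis: {v^3 + 23/18v^2 - 15/4u - 10/9v - 7/6, u^2 + 1/9u, uv - 2/5v^2 - 1/5v + 3/5}.

Buchberger on the second generating set:
h_1 = -81u^2 - 9u, LT = u^2.
h_2 = 45u^2 + 20uv - 8v^2 + 5u - 4v + 9, LT = u^2.

S(h_1,h_2): lcm = u^2. S = -4/9uv + 8/45v^2 + 4/45v - 1/5.
  reduce S modulo (h_1, h_2):
  remainder -4/9uv + 8/45v^2 + 4/45v - 1/5 ≠ 0; add k_3 = -4/9uv + 8/45v^2 + 4/45v - 1/5 to the basis.

S(h_1,k_3): lcm = u^2v. S = 2/5uv^2 + 14/45uv - 9/20u.
  reduce S modulo (h_1, h_2, k_3):
  remainder 4/25v^3 + 46/225v^2 - 9/20u - 53/450v - 7/50 ≠ 0; add k_4 = 4/25v^3 + 46/225v^2 - 9/20u - 53/450v - 7/50 to the basis.

The other S-polynomials (S(h_2,k_3), S(h_1,k_4), S(h_2,k_4), S(k_3,k_4)) all reduce to 0 modulo the current basis, so we have a Gröbner basis.
Inter-reduce: drop elements whose leading term is divisible by another's, tail-reduce, and make monic.
Reduced Gröbner basis: {v^3 + 23/18v^2 - 45/16u - 53/72v - 7/8, u^2 + 1/9u, uv - 2/5v^2 - 1/5v + 9/20}.

The bases are distinct; the ideals are different.
The same test decides containment: I ⊆ J iff every generator of I reduces to 0 modulo a Gröbner basis of J.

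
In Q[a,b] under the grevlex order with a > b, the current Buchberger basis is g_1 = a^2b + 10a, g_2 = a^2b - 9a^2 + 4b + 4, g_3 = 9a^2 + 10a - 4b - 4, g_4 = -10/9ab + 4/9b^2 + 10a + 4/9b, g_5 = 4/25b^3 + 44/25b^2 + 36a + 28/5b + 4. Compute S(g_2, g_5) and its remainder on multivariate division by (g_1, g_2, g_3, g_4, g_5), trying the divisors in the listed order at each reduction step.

S(g_2, g_5) = -20a^2b^2 - 225a^3 - 35a^2b + 4b^3 - 25a^2 + 4b^2; remainder on division = 0.

lcm(LM(g_2), LM(g_5)) = a^2b^3.
S = (lcm/LT(g_2))·g_2 − (lcm/LT(g_5))·g_5 = -20a^2b^2 - 225a^3 - 35a^2b + 4b^3 - 25a^2 + 4b^2.
Reduce S modulo (g_1, g_2, g_3, g_4, g_5) in that order:
  leading term a^2b^2: subtract (-20b)·g_1 from -20a^2b^2 - 225a^3 - 35a^2b + 4b^3 - 25a^2 + 4b^2 → -225a^3 - 35a^2b + 4b^3 - 25a^2 + 200ab + 4b^2
  leading term a^3: subtract (-25a)·g_3 from -225a^3 - 35a^2b + 4b^3 - 25a^2 + 200ab + 4b^2 → -35a^2b + 4b^3 + 225a^2 + 100ab + 4b^2 - 100a
  leading term a^2b: subtract (-35)·g_1 from -35a^2b + 4b^3 + 225a^2 + 100ab + 4b^2 - 100a → 4b^3 + 225a^2 + 100ab + 4b^2 + 250a
  leading term b^3: subtract (25)·g_5 from 4b^3 + 225a^2 + 100ab + 4b^2 + 250a → 225a^2 + 100ab - 40b^2 - 650a - 140b - 100
  leading term a^2: subtract (25)·g_3 from 225a^2 + 100ab - 40b^2 - 650a - 140b - 100 → 100ab - 40b^2 - 900a - 40b
  leading term ab: subtract (-90)·g_4 from 100ab - 40b^2 - 900a - 40b → 0
The remainder is 0, so this S-polynomial contributes no new basis element.
An S-polynomial is built so that the two leading terms cancel; whether anything survives reduction is exactly the Gröbner-basis criterion.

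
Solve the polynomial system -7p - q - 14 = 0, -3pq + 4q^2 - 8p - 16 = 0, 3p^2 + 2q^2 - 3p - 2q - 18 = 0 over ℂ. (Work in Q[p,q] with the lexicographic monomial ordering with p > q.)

Compute a lex Gröbner basis by Buchberger's algorithm.
f_1 = -7p - q - 14, LT = p.
f_2 = -3pq - 8p + 4q^2 - 16, LT = pq.
f_3 = 3p^2 - 3p + 2q^2 - 2q - 18, LT = p^2.

S(f_1,f_2): lcm = pq. S = -8/3p + 31/21q^2 + 2q - 16/3.
  leading term p: subtract (8/21)·f_1 from -8/3p + 31/21q^2 + 2q - 16/3 → 31/21q^2 + 50/21q
  leading term q^2: no divisor's leading term divides it; move 31/21q^2 to the remainder.
  leading term q: no divisor's leading term divides it; move 50/21q to the remainder.
  remainder 31/21q^2 + 50/21q ≠ 0; add h_4 = 31/21q^2 + 50/21q to the basis.

S(f_1,f_3): lcm = p^2. S = 1/7pq + 3p - 2/3q^2 + 2/3q + 6.
  leading term pq: subtract (-1/49q)·f_1 from 1/7pq + 3p - 2/3q^2 + 2/3q + 6 → 3p - 101/147q^2 + 8/21q + 6
  leading term p: subtract (-3/7)·f_1 from 3p - 101/147q^2 + 8/21q + 6 → -101/147q^2 - 1/21q
  leading term q^2: subtract (-101/217)·h_4 from -101/147q^2 - 1/21q → 1611/1519q
  leading term q: no divisor's leading term divides it; move 1611/1519q to the remainder.
  remainder 1611/1519q ≠ 0; add h_5 = 1611/1519q to the basis.

The other S-polynomials (S(f_2,f_3), S(f_1,h_4), S(f_2,h_4), S(f_3,h_4), S(f_1,h_5), S(f_2,h_5), S(f_3,h_5), S(h_4,h_5)) all reduce to 0 modulo the current basis, so we have a Gröbner basis.
Inter-reduce: drop elements whose leading term is divisible by another's, tail-reduce, and make monic.
Reduced Gröbner basis: {p + 2, q}.

Elimination: the polynomial q lies in the elimination ideal for q, so q ∈ {0}. For each such q, the remaining basis elements (now univariate) give the rest of the solution.
  q = 0: the earlier basis element becomes p + 2 = 0, giving p = -2 — point (-2, 0).
Substituting each solution back into the original system confirms all equations vanish.

{(-2, 0)}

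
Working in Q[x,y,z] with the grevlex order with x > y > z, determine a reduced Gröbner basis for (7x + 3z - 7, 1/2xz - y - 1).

f_1 = 7x + 3z - 7, LT = x.
f_2 = 1/2xz - y - 1, LT = xz.

S(f_1,f_2): lcm = xz. S = 3/7z^2 + 2y - z + 2.
  leading term z^2: no divisor's leading term divides it; move 3/7z^2 to the remainder.
  leading term y: no divisor's leading term divides it; move 2y to the remainder.
  leading term z: no divisor's leading term divides it; move -z to the remainder.
  leading term 1: no divisor's leading term divides it; move 2 to the remainder.
  remainder 3/7z^2 + 2y - z + 2 ≠ 0; add g_3 = 3/7z^2 + 2y - z + 2 to the basis.

The other S-polynomials (S(f_1,g_3), S(f_2,g_3)) all reduce to 0 modulo the current basis, so we have a Gröbner basis.
Inter-reduce: drop elements whose leading term is divisible by another's, tail-reduce, and make monic.

G = {z^2 + 14/3y - 7/3z + 14/3, x + 3/7z - 1}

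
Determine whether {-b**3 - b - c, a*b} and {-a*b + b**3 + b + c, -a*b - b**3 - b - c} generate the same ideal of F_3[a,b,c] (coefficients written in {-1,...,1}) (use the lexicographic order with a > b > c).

Yes, the ideals are equal.

Equality of ideals is decidable: compute both reduced Gröbner bases (unique for the ordering) and check whether they agree.
Buchberger on the first generating set:
f_1 = -b**3 - b - c, LT = b**3.
f_2 = a*b, LT = a*b.

S(f_1,f_2): lcm = a*b**3. S = a*b + a*c.
  reduce S modulo (f_1, f_2):
  remainder a*c ≠ 0; add g_3 = a*c to the basis.

The other S-polynomials (S(f_1,g_3), S(f_2,g_3)) all reduce to 0 modulo the current basis, so we have a Gröbner basis.
Inter-reduce: drop elements whose leading term is divisible by another's, tail-reduce, and make monic.
Reduced Gröbner basis: {a*b, a*c, b**3 + b + c}.

Buchberger on the second generating set:
h_1 = -a*b + b**3 + b + c, LT = a*b.
h_2 = -a*b - b**3 - b - c, LT = a*b.

S(h_1,h_2): lcm = a*b. S = b**3 + b + c.
  reduce S modulo (h_1, h_2):
  remainder b**3 + b + c ≠ 0; add k_3 = b**3 + b + c to the basis.

S(h_1,k_3): lcm = a*b**3. S = -a*b - a*c - b**5 - b**3 - b**2*c.
  reduce S modulo (h_1, h_2, k_3):
  remainder -a*c ≠ 0; add k_4 = -a*c to the basis.

The other S-polynomials (S(h_2,k_3), S(h_1,k_4), S(h_2,k_4), S(k_3,k_4)) all reduce to 0 modulo the current basis, so we have a Gröbner basis.
Inter-reduce: drop elements whose leading term is divisible by another's, tail-reduce, and make monic.
Reduced Gröbner basis: {a*b, a*c, b**3 + b + c}.

The two bases agree; hence the ideals are identical.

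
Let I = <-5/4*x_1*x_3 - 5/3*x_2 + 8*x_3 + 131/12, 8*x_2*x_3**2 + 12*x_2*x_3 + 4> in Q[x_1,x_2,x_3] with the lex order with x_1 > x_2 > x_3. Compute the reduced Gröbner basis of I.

f_1 = -5/4*x_1*x_3 - 5/3*x_2 + 8*x_3 + 131/12, LT = x_1*x_3.
f_2 = 8*x_2*x_3**2 + 12*x_2*x_3 + 4, LT = x_2*x_3**2.

S(f_1,f_2): lcm = x_1*x_2*x_3**2. S = -3/2*x_1*x_2*x_3 - 1/2*x_1 + 4/3*x_2**2*x_3 - 32/5*x_2*x_3**2 - 131/15*x_2*x_3.
  reduce S modulo (f_1, f_2):
  remainder -1/2*x_1 + 4/3*x_2**2*x_3 + 2*x_2**2 - 131/15*x_2*x_3 - 131/10*x_2 + 16/5 ≠ 0; add g_3 = -1/2*x_1 + 4/3*x_2**2*x_3 + 2*x_2**2 - 131/15*x_2*x_3 - 131/10*x_2 + 16/5 to the basis.

The other S-polynomials (S(f_1,g_3), S(f_2,g_3)) all reduce to 0 modulo the current basis, so we have a Gröbner basis.
Inter-reduce: drop elements whose leading term is divisible by another's, tail-reduce, and make monic.

G = {x_1 - 8/3*x_2**2*x_3 - 4*x_2**2 + 262/15*x_2*x_3 + 131/5*x_2 - 32/5, x_2*x_3**2 + 3/2*x_2*x_3 + 1/2}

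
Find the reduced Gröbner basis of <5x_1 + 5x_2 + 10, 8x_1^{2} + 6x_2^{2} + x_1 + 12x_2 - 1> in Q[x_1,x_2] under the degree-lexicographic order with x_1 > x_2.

f_1 = 5x_1 + 5x_2 + 10, LT = x_1.
f_2 = 8x_1^{2} + 6x_2^{2} + x_1 + 12x_2 - 1, LT = x_1^{2}.

S(f_1,f_2): lcm = x_1^{2}. S = x_1x_2 - \tfrac{3}{4}x_2^{2} + \tfrac{15}{8}x_1 - \tfrac{3}{2}x_2 + \tfrac{1}{8}.
  leading term x_1x_2: subtract (\tfrac{1}{5}x_2)·f_1 from x_1x_2 - \tfrac{3}{4}x_2^{2} + \tfrac{15}{8}x_1 - \tfrac{3}{2}x_2 + \tfrac{1}{8} → -\tfrac{7}{4}x_2^{2} + \tfrac{15}{8}x_1 - \tfrac{7}{2}x_2 + \tfrac{1}{8}
  leading term x_2^{2}: no divisor's leading term divides it; move -\tfrac{7}{4}x_2^{2} to the remainder.
  leading term x_1: subtract (\tfrac{3}{8})·f_1 from \tfrac{15}{8}x_1 - \tfrac{7}{2}x_2 + \tfrac{1}{8} → -\tfrac{43}{8}x_2 - \tfrac{29}{8}
  leading term x_2: no divisor's leading term divides it; move -\tfrac{43}{8}x_2 to the remainder.
  leading term 1: no divisor's leading term divides it; move -\tfrac{29}{8} to the remainder.
  remainder -\tfrac{7}{4}x_2^{2} - \tfrac{43}{8}x_2 - \tfrac{29}{8} ≠ 0; add g_3 = -\tfrac{7}{4}x_2^{2} - \tfrac{43}{8}x_2 - \tfrac{29}{8} to the basis.

The other S-polynomials (S(f_1,g_3), S(f_2,g_3)) all reduce to 0 modulo the current basis, so we have a Gröbner basis.
Inter-reduce: drop elements whose leading term is divisible by another's, tail-reduce, and make monic.

G = {x_2^{2} + \tfrac{43}{14}x_2 + \tfrac{29}{14}, x_1 + x_2 + 2}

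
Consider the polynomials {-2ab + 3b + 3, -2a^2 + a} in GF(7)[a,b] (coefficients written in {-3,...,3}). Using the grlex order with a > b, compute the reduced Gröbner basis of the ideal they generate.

f_1 = -2ab + 3b + 3, LT = ab.
f_2 = -2a^2 + a, LT = a^2.

S(f_1,f_2): lcm = a^2b. S = -ab + 2a.
  leading term ab: subtract (-3)·f_1 from -ab + 2a → 2a + 2b + 2
  leading term a: no divisor's leading term divides it; move 2a to the remainder.
  leading term b: no divisor's leading term divides it; move 2b to the remainder.
  leading term 1: no divisor's leading term divides it; move 2 to the remainder.
  remainder 2a + 2b + 2 ≠ 0; add g_3 = 2a + 2b + 2 to the basis.

S(f_1,g_3): lcm = ab. S = -b^2 + b + 2.
  leading term b^2: no divisor's leading term divides it; move -b^2 to the remainder.
  leading term b: no divisor's leading term divides it; move b to the remainder.
  leading term 1: no divisor's leading term divides it; move 2 to the remainder.
  remainder -b^2 + b + 2 ≠ 0; add g_4 = -b^2 + b + 2 to the basis.

The other S-polynomials (S(f_2,g_3), S(f_1,g_4), S(f_2,g_4), S(g_3,g_4)) all reduce to 0 modulo the current basis, so we have a Gröbner basis.
Inter-reduce: drop elements whose leading term is divisible by another's, tail-reduce, and make monic.

G = {b^2 - b - 2, a + b + 1}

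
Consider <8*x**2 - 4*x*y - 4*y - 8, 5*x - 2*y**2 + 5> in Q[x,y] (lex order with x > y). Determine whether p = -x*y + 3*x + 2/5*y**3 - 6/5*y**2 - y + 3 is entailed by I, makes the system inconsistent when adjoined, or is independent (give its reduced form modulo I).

First compute the reduced Gröbner basis of I by Buchberger's algorithm.
f_1 = 8*x**2 - 4*x*y - 4*y - 8, LT = x**2.
f_2 = 5*x - 2*y**2 + 5, LT = x.

S(f_1,f_2): lcm = x**2. S = 2/5*x*y**2 - 1/2*x*y - x - 1/2*y - 1.
  leading term x*y**2: subtract (2/25*y**2)·f_2 from 2/5*x*y**2 - 1/2*x*y - x - 1/2*y - 1 → -1/2*x*y - x + 4/25*y**4 - 2/5*y**2 - 1/2*y - 1
  leading term x*y: subtract (-1/10*y)·f_2 from -1/2*x*y - x + 4/25*y**4 - 2/5*y**2 - 1/2*y - 1 → -x + 4/25*y**4 - 1/5*y**3 - 2/5*y**2 - 1
  leading term x: subtract (-1/5)·f_2 from -x + 4/25*y**4 - 1/5*y**3 - 2/5*y**2 - 1 → 4/25*y**4 - 1/5*y**3 - 4/5*y**2
  leading term y**4: no divisor's leading term divides it; move 4/25*y**4 to the remainder.
  leading term y**3: no divisor's leading term divides it; move -1/5*y**3 to the remainder.
  leading term y**2: no divisor's leading term divides it; move -4/5*y**2 to the remainder.
  remainder 4/25*y**4 - 1/5*y**3 - 4/5*y**2 ≠ 0; add h_3 = 4/25*y**4 - 1/5*y**3 - 4/5*y**2 to the basis.

The other S-polynomials (S(f_1,h_3), S(f_2,h_3)) all reduce to 0 modulo the current basis, so we have a Gröbner basis.
Inter-reduce: drop elements whose leading term is divisible by another's, tail-reduce, and make monic.
Reduced Gröbner basis: {x - 2/5*y**2 + 1, y**4 - 5/4*y**3 - 5*y**2}.
Label its elements g_1 = x - 2/5*y**2 + 1, g_2 = y**4 - 5/4*y**3 - 5*y**2.

Reduce p = -x*y + 3*x + 2/5*y**3 - 6/5*y**2 - y + 3 modulo G:
  leading term x*y: subtract (-y)·g_1 from -x*y + 3*x + 2/5*y**3 - 6/5*y**2 - y + 3 → 3*x - 6/5*y**2 + 3
  leading term x: subtract (3)·g_1 from 3*x - 6/5*y**2 + 3 → 0
  normal form = 0.
Since the normal form is 0, p ∈ I.

-x*y + 3*x + 2/5*y**3 - 6/5*y**2 - y + 3 lies in I (it reduces to 0).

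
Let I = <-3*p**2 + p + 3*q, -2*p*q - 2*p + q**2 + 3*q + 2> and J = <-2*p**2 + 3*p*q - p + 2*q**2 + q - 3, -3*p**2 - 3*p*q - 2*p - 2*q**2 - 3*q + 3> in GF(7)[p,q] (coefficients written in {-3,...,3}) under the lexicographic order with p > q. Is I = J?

Yes, the ideals are equal.

Equality of ideals is decidable: compute both reduced Gröbner bases (unique for the ordering) and check whether they agree.
Buchberger on the first generating set:
f_1 = -3*p**2 + p + 3*q, LT = p**2.
f_2 = -2*p*q - 2*p + q**2 + 3*q + 2, LT = p*q.

S(f_1,f_2): lcm = p**2*q. S = -p**2 - 3*p*q**2 + p - q**2.
  leading term p**2: subtract (-2)·f_1 from -p**2 - 3*p*q**2 + p - q**2 → -3*p*q**2 + 3*p - q**2 - q
  leading term p*q**2: subtract (-2*q)·f_2 from -3*p*q**2 + 3*p - q**2 - q → 3*p*q + 3*p + 2*q**3 - 2*q**2 + 3*q
  leading term p*q: subtract (2)·f_2 from 3*p*q + 3*p + 2*q**3 - 2*q**2 + 3*q → 2*q**3 + 3*q**2 - 3*q + 3
  leading term q**3: no divisor's leading term divides it; move 2*q**3 to the remainder.
  leading term q**2: no divisor's leading term divides it; move 3*q**2 to the remainder.
  leading term q: no divisor's leading term divides it; move -3*q to the remainder.
  leading term 1: no divisor's leading term divides it; move 3 to the remainder.
  remainder 2*q**3 + 3*q**2 - 3*q + 3 ≠ 0; add g_3 = 2*q**3 + 3*q**2 - 3*q + 3 to the basis.

The other S-polynomials (S(f_1,g_3), S(f_2,g_3)) all reduce to 0 modulo the current basis, so we have a Gröbner basis.
Inter-reduce: drop elements whose leading term is divisible by another's, tail-reduce, and make monic.
Reduced Gröbner basis: {p**2 + 2*p - q, p*q + p + 3*q**2 + 2*q - 1, q**3 - 2*q**2 + 2*q - 2}.

Buchberger on the second generating set:
h_1 = -2*p**2 + 3*p*q - p + 2*q**2 + q - 3, LT = p**2.
h_2 = -3*p**2 - 3*p*q - 2*p - 2*q**2 - 3*q + 3, LT = p**2.

S(h_1,h_2): lcm = p**2. S = p*q + p + 3*q**2 + 2*q - 1.
  leading term p*q: no divisor's leading term divides it; move p*q to the remainder.
  leading term p: no divisor's leading term divides it; move p to the remainder.
  leading term q**2: no divisor's leading term divides it; move 3*q**2 to the remainder.
  leading term q: no divisor's leading term divides it; move 2*q to the remainder.
  leading term 1: no divisor's leading term divides it; move -1 to the remainder.
  remainder p*q + p + 3*q**2 + 2*q - 1 ≠ 0; add k_3 = p*q + p + 3*q**2 + 2*q - 1 to the basis.

S(h_1,k_3): lcm = p**2*q. S = -p**2 - p*q**2 + 2*p*q + p - q**3 + 3*q**2 - 2*q.
  leading term p**2: subtract (-3)·h_1 from -p**2 - p*q**2 + 2*p*q + p - q**3 + 3*q**2 - 2*q → -p*q**2 - 3*p*q - 2*p - q**3 + 2*q**2 + q - 2
  leading term p*q**2: subtract (-q)·k_3 from -p*q**2 - 3*p*q - 2*p - q**3 + 2*q**2 + q - 2 → -2*p*q - 2*p + 2*q**3 - 3*q**2 - 2
  leading term p*q: subtract (-2)·k_3 from -2*p*q - 2*p + 2*q**3 - 3*q**2 - 2 → 2*q**3 + 3*q**2 - 3*q + 3
  leading term q**3: no divisor's leading term divides it; move 2*q**3 to the remainder.
  leading term q**2: no divisor's leading term divides it; move 3*q**2 to the remainder.
  leading term q: no divisor's leading term divides it; move -3*q to the remainder.
  leading term 1: no divisor's leading term divides it; move 3 to the remainder.
  remainder 2*q**3 + 3*q**2 - 3*q + 3 ≠ 0; add k_4 = 2*q**3 + 3*q**2 - 3*q + 3 to the basis.

The other S-polynomials (S(h_2,k_3), S(h_1,k_4), S(h_2,k_4), S(k_3,k_4)) all reduce to 0 modulo the current basis, so we have a Gröbner basis.
Inter-reduce: drop elements whose leading term is divisible by another's, tail-reduce, and make monic.
Reduced Gröbner basis: {p**2 + 2*p - q, p*q + p + 3*q**2 + 2*q - 1, q**3 - 2*q**2 + 2*q - 2}.

The two bases agree; hence the ideals are identical.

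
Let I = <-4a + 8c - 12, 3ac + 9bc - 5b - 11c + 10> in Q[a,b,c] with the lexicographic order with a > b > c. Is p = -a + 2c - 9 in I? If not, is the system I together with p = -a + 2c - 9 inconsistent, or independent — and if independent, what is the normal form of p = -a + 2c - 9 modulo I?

Adjoining -a + 2c - 9 makes the ideal the whole ring: the system is inconsistent.

First compute the reduced Gröbner basis of I by Buchberger's algorithm.
f_1 = -4a + 8c - 12, LT = a.
f_2 = 3ac + 9bc - 5b - 11c + 10, LT = ac.

S(f_1,f_2): lcm = ac. S = -3bc + 5/3b - 2c^2 + 20/3c - 10/3.
  leading term bc: no divisor's leading term divides it; move -3bc to the remainder.
  leading term b: no divisor's leading term divides it; move 5/3b to the remainder.
  leading term c^2: no divisor's leading term divides it; move -2c^2 to the remainder.
  leading term c: no divisor's leading term divides it; move 20/3c to the remainder.
  leading term 1: no divisor's leading term divides it; move -10/3 to the remainder.
  remainder -3bc + 5/3b - 2c^2 + 20/3c - 10/3 ≠ 0; add h_3 = -3bc + 5/3b - 2c^2 + 20/3c - 10/3 to the basis.

The other S-polynomials (S(f_1,h_3), S(f_2,h_3)) all reduce to 0 modulo the current basis, so we have a Gröbner basis.
Inter-reduce: drop elements whose leading term is divisible by another's, tail-reduce, and make monic.
Reduced Gröbner basis: {a - 2c + 3, bc - 5/9b + 2/3c^2 - 20/9c + 10/9}.
Label its elements g_1 = a - 2c + 3, g_2 = bc - 5/9b + 2/3c^2 - 20/9c + 10/9.

Reduce p = -a + 2c - 9 modulo G:
  leading term a: subtract (-1)·g_1 from -a + 2c - 9 → -6
  leading term 1: no divisor's leading term divides it; move -6 to the remainder.
  normal form = -6.
The normal form is nonzero, so p ∉ I. Since p minus its normal form lies in I, I + (p) = I + (r) where r = -6; decide whether this ideal is the whole ring.
Here r = -6 is a nonzero constant, hence a unit: 1 ∈ I + (p), the Gröbner basis of I + (p) is {1}, and the enlarged system has no common solution — adjoining p is inconsistent.

Ideal membership is decidable via reduction modulo a Gröbner basis.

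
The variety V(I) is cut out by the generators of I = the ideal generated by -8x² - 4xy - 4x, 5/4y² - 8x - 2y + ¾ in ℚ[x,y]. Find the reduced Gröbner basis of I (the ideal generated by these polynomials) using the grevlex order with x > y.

G = {x² + ½xy + ½x, y² - 32/5x - 8/5y + ⅗}

f_1 = -8x² - 4xy - 4x, LT = x².
f_2 = 5/4y² - 8x - 2y + ¾, LT = y².

The S-polynomials (S(f_1,f_2)) all reduce to 0 modulo the current basis, so we have a Gröbner basis.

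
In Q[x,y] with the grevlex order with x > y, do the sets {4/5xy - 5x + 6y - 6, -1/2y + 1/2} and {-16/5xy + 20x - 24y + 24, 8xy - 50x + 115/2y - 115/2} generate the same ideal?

Yes, the ideals are equal.

Since reduced Gröbner bases are canonical representatives of ideals under a given ordering, it suffices to compute and compare them.
Buchberger on the first generating set:
f_1 = 4/5xy - 5x + 6y - 6, LT = xy.
f_2 = -1/2y + 1/2, LT = y.

S(f_1,f_2): lcm = xy. S = -21/4x + 15/2y - 15/2.
  leading term x: no divisor's leading term divides it; move -21/4x to the remainder.
  leading term y: subtract (-15)·f_2 from 15/2y - 15/2 → 0
  remainder -21/4x ≠ 0; add g_3 = -21/4x to the basis.

S(f_1,g_3): lcm = xy. S = -25/4x + 15/2y - 15/2.
  leading term x: subtract (25/21)·g_3 from -25/4x + 15/2y - 15/2 → 15/2y - 15/2
  leading term y: subtract (-15)·f_2 from 15/2y - 15/2 → 0
  remainder 0.

S(f_2,g_3): leading monomials are coprime, so the S-polynomial reduces to 0 (Buchberger's first criterion).
Every S-polynomial of the final basis reduces to 0, so we have a Gröbner basis.
Inter-reduce: drop elements whose leading term is divisible by another's, tail-reduce, and make monic.
Reduced Gröbner basis: {x, y - 1}.

Buchberger on the second generating set:
h_1 = -16/5xy + 20x - 24y + 24, LT = xy.
h_2 = 8xy - 50x + 115/2y - 115/2, LT = xy.

S(h_1,h_2): lcm = xy. S = 5/16y - 5/16.
  leading term y: no divisor's leading term divides it; move 5/16y to the remainder.
  leading term 1: no divisor's leading term divides it; move -5/16 to the remainder.
  remainder 5/16y - 5/16 ≠ 0; add k_3 = 5/16y - 5/16 to the basis.

S(h_1,k_3): lcm = xy. S = -21/4x + 15/2y - 15/2.
  leading term x: no divisor's leading term divides it; move -21/4x to the remainder.
  leading term y: subtract (24)·k_3 from 15/2y - 15/2 → 0
  remainder -21/4x ≠ 0; add k_4 = -21/4x to the basis.

S(h_2,k_3): lcm = xy. S = -21/4x + 115/16y - 115/16.
  leading term x: subtract (1)·k_4 from -21/4x + 115/16y - 115/16 → 115/16y - 115/16
  leading term y: subtract (23)·k_3 from 115/16y - 115/16 → 0
  remainder 0.

S(h_1,k_4): lcm = xy. S = -25/4x + 15/2y - 15/2.
  leading term x: subtract (25/21)·k_4 from -25/4x + 15/2y - 15/2 → 15/2y - 15/2
  leading term y: subtract (24)·k_3 from 15/2y - 15/2 → 0
  remainder 0.

S(h_2,k_4): lcm = xy. S = -25/4x + 115/16y - 115/16.
  leading term x: subtract (25/21)·k_4 from -25/4x + 115/16y - 115/16 → 115/16y - 115/16
  leading term y: subtract (23)·k_3 from 115/16y - 115/16 → 0
  remainder 0.

S(k_3,k_4): leading monomials are coprime, so the S-polynomial reduces to 0 (Buchberger's first criterion).
Every S-polynomial of the final basis reduces to 0, so we have a Gröbner basis.
Inter-reduce: drop elements whose leading term is divisible by another's, tail-reduce, and make monic.
Reduced Gröbner basis: {x, y - 1}.

Same reduced basis, so the two generating sets span the same ideal.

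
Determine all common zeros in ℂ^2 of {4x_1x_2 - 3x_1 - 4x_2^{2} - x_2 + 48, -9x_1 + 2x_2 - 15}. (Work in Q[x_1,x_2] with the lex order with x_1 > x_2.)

Compute a lex Gröbner basis by Buchberger's algorithm.
f_1 = 4x_1x_2 - 3x_1 - 4x_2^{2} - x_2 + 48, LT = x_1x_2.
f_2 = -9x_1 + 2x_2 - 15, LT = x_1.

S(f_1,f_2): lcm = x_1x_2. S = -\tfrac{3}{4}x_1 - \tfrac{7}{9}x_2^{2} - \tfrac{23}{12}x_2 + 12.
  leading term x_1: subtract (\tfrac{1}{12})·f_2 from -\tfrac{3}{4}x_1 - \tfrac{7}{9}x_2^{2} - \tfrac{23}{12}x_2 + 12 → -\tfrac{7}{9}x_2^{2} - \tfrac{25}{12}x_2 + \tfrac{53}{4}
  leading term x_2^{2}: no divisor's leading term divides it; move -\tfrac{7}{9}x_2^{2} to the remainder.
  leading term x_2: no divisor's leading term divides it; move -\tfrac{25}{12}x_2 to the remainder.
  leading term 1: no divisor's leading term divides it; move \tfrac{53}{4} to the remainder.
  remainder -\tfrac{7}{9}x_2^{2} - \tfrac{25}{12}x_2 + \tfrac{53}{4} ≠ 0; add h_3 = -\tfrac{7}{9}x_2^{2} - \tfrac{25}{12}x_2 + \tfrac{53}{4} to the basis.

The other S-polynomials (S(f_1,h_3), S(f_2,h_3)) all reduce to 0 modulo the current basis, so we have a Gröbner basis.
Inter-reduce: drop elements whose leading term is divisible by another's, tail-reduce, and make monic.
Reduced Gröbner basis: {x_1 - \tfrac{2}{9}x_2 + \tfrac{5}{3}, x_2^{2} + \tfrac{75}{28}x_2 - \tfrac{477}{28}}.

From the last basis element, x_2^{2} + \tfrac{75}{28}x_2 - \tfrac{477}{28} = 0, so x_2 takes values in {-159/28, 3}. Each choice, substituted upward through the basis, yields the corresponding point(s) of the solution set.
  x_2 = -159/28: the earlier basis element becomes x_1 + \tfrac{41}{14} = 0, giving x_1 = -41/14 — point (-41/14, -159/28).
  x_2 = 3: the earlier basis element becomes x_1 + 1 = 0, giving x_1 = -1 — point (-1, 3).
Substituting each solution back into the original system confirms all equations vanish.

{(-41/14, -159/28), (-1, 3)}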